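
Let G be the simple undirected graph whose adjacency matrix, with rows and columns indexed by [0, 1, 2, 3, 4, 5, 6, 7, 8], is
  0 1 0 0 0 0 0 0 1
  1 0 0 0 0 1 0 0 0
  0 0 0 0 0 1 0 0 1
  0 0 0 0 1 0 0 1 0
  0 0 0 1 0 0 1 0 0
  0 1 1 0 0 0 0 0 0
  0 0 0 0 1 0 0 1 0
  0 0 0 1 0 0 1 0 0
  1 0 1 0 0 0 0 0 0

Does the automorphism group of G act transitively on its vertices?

No

G has two connected components, {0, 1, 2, 5, 8} and {3, 4, 6, 7}; each is 2-regular, so G = C_5 ⊔ C_4. The orbit of 0 under Aut(G) is {0, 1, 2, 5, 8}, which does not contain 3, so G is not vertex-transitive.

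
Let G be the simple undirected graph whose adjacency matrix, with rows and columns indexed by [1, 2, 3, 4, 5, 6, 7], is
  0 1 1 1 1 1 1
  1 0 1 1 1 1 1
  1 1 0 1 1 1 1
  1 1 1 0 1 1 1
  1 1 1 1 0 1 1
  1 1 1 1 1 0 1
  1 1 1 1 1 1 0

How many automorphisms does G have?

5040

All 7 vertices are pairwise adjacent: G = K_7. Any permutation of the 7 vertices preserves K_7, so Aut(K_7) = S_7 of order 7! = 5040.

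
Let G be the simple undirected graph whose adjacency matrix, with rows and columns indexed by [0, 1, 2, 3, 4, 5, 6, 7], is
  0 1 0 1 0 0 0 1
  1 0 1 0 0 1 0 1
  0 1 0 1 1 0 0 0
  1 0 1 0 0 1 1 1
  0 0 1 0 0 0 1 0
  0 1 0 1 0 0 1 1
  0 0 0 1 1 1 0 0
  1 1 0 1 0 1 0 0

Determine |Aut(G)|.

1

The degree sequence is [3, 4, 3, 5, 2, 4, 3, 4]. Checking the degree-preserving permutations of the vertex set shows that none except the identity preserves every edge, so Aut(G) is trivial.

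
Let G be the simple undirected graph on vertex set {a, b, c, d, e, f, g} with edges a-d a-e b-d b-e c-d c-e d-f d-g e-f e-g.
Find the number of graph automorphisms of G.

240

The vertices split by degree into {d, e} (degree 5) and {a, b, c, f, g} (degree 2); every edge runs between the two parts, so G is the complete bipartite graph K_{2,5}. Automorphisms preserve the bipartition setwise (since the parts differ in size) and act as S_5 × S_2 within it; |Aut| = 240.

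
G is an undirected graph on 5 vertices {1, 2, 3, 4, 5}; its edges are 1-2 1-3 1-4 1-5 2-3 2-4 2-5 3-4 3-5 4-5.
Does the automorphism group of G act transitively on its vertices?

Yes

Every vertex has degree 4, so G is the complete graph K_5. Every bijection on the vertex set is an automorphism of K_5; hence Aut(K_5) ≅ S_5, order 120. This group acts transitively on the 5 vertices.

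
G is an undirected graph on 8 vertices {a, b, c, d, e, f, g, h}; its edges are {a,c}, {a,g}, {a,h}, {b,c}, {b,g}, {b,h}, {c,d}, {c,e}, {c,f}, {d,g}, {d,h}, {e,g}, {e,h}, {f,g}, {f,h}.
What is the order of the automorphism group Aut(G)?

720

The vertices split by degree into {c, g, h} (degree 5) and {a, b, d, e, f} (degree 3); every edge runs between the two parts, so G is the complete bipartite graph K_{3,5}. The parts have unequal sizes, so no automorphism swaps them; each part is permuted independently, giving S_5 × S_3 of order 5!·3! = 720.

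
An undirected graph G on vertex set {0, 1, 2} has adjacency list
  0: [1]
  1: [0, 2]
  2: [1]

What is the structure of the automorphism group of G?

The degree sequence is [1, 2, 1]; the two degree-1 vertices 0 and 2 are the ends of a path, so G = P_3. A path has exactly one nontrivial symmetry — reversal — giving Aut(G) of order 2.

the cyclic group of order 2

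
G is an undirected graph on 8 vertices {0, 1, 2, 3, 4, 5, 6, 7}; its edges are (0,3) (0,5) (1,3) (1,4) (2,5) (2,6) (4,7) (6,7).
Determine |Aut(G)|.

Every vertex has degree 2 and the graph is connected, so G is the 8-cycle C_8. C_8 has 8 rotations and 8 reflections, so Aut(C_8) ≅ D_8 of order 16.

16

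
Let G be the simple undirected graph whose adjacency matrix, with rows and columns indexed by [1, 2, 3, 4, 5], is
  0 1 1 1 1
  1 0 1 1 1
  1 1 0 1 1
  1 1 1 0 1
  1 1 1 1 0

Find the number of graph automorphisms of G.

Every vertex has degree 4, so G is the complete graph K_5. Any permutation of the 5 vertices preserves K_5, so Aut(K_5) = S_5 of order 5! = 120.

120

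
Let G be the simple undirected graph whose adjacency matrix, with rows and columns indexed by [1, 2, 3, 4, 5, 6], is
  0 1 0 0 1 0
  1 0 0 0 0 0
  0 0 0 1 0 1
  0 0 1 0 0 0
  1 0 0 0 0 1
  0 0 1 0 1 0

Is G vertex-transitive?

No

Automorphisms preserve degree, but G has vertices of degree 1 and vertices of degree 2; no automorphism maps one to the other, so G is not vertex-transitive.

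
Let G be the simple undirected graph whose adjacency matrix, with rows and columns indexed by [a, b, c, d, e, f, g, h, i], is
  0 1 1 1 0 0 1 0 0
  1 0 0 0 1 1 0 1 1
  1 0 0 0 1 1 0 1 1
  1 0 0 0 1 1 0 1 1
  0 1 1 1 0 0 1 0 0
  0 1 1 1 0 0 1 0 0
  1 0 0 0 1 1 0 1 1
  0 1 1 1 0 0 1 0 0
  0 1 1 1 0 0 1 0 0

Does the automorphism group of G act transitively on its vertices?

No

Automorphisms preserve degree, but G has vertices of degree 4 and vertices of degree 5; no automorphism maps one to the other, so G is not vertex-transitive.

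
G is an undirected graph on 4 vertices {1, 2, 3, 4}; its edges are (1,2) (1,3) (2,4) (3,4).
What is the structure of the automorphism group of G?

the dihedral group of order 8

G is 2-regular and bipartite on 2^2 = 4 vertices with girth 4; it is the hypercube graph Q_2. Aut(Q_2) consists of the signed permutations of the 2 coordinate axes: 2! permutations times 2^2 sign flips, so |Aut| = 2^2·2! = 8.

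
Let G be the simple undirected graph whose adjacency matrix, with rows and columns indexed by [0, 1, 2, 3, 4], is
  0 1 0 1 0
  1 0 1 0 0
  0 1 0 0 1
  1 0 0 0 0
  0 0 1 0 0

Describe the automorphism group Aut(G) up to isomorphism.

Z_2

The degree sequence is [2, 2, 2, 1, 1]; the two degree-1 vertices 3 and 4 are the ends of a path, so G = P_5. The only nontrivial automorphism of a path is the end-to-end reflection, so Aut(G) ≅ Z_2.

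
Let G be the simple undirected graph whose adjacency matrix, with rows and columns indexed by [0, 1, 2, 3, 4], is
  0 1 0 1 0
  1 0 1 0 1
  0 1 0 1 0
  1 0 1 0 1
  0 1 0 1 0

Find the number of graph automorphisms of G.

The vertices split by degree into {1, 3} (degree 3) and {0, 2, 4} (degree 2); every edge runs between the two parts, so G is the complete bipartite graph K_{2,3}. Automorphisms preserve the bipartition setwise (since the parts differ in size) and act as S_3 × S_2 within it; |Aut| = 12.

12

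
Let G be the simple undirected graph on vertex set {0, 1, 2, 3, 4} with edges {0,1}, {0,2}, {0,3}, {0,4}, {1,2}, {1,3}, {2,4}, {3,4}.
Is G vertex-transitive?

Vertex 0 is the only vertex of degree 4, so every automorphism fixes it; G is not vertex-transitive.

No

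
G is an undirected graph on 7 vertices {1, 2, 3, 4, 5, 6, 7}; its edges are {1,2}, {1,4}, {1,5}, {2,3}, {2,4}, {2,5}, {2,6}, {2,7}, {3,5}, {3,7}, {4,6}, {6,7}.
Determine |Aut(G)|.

12

Vertex 2 is the unique vertex of degree 6; the remaining 6 vertices each have degree 3 and induce a cycle, so G is the wheel on 7 vertices with hub 2. With the hub fixed, the remaining symmetry is that of the rim cycle C_6, giving the dihedral group D_6.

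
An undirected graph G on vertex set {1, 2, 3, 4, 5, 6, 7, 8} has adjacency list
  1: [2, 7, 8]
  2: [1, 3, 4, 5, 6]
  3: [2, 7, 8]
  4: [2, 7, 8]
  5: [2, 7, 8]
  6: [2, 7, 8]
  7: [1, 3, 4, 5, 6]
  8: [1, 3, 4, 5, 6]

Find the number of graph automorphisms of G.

720

The vertices split by degree into {2, 7, 8} (degree 5) and {1, 3, 4, 5, 6} (degree 3); every edge runs between the two parts, so G is the complete bipartite graph K_{3,5}. Automorphisms preserve the bipartition setwise (since the parts differ in size) and act as S_5 × S_3 within it; |Aut| = 720.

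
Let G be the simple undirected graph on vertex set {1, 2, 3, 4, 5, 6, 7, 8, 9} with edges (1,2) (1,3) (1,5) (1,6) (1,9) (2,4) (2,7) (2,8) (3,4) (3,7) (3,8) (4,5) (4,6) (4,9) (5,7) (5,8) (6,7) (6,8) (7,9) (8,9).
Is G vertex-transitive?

Automorphisms preserve degree, but G has vertices of degree 4 and vertices of degree 5; no automorphism maps one to the other, so G is not vertex-transitive.

No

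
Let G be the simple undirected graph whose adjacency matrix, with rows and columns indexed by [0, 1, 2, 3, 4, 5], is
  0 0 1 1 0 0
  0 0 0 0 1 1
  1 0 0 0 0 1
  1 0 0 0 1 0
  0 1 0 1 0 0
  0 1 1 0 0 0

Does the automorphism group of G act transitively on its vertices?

Yes

Every vertex has degree 2 and the graph is connected, so G is the 6-cycle C_6. The automorphisms of the 6-cycle are exactly the symmetries of a regular 6-gon: the dihedral group D_6, |D_6| = 12. Under this action every vertex can be carried to every other, so G is vertex-transitive.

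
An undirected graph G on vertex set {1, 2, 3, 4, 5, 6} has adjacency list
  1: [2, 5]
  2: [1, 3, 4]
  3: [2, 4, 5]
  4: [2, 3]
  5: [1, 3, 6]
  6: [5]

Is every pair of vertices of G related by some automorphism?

Vertex 6 is the only vertex of degree 1, so every automorphism fixes it; G is not vertex-transitive.

No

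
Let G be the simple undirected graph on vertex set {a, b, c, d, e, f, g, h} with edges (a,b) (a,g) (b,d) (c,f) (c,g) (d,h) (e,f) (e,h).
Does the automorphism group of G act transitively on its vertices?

Yes

G is 2-regular and connected on 8 vertices, i.e. the cycle C_8. The automorphisms of the 8-cycle are exactly the symmetries of a regular 8-gon: the dihedral group D_8, |D_8| = 16. Under this action every vertex can be carried to every other, so G is vertex-transitive.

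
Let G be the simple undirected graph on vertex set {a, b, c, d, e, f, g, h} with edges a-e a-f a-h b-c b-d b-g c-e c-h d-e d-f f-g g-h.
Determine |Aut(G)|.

48

G is 3-regular and bipartite on 2^3 = 8 vertices with girth 4; it is the hypercube graph Q_3. Aut(Q_3) consists of the signed permutations of the 3 coordinate axes: 3! permutations times 2^3 sign flips, so |Aut| = 2^3·3! = 48.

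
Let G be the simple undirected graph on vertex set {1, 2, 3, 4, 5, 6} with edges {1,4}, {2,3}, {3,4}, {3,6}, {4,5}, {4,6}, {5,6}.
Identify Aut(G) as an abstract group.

the trivial group

Degrees alone do not determine every vertex (e.g. 1 and 2 both have degree 1), but their neighbour-degree multisets differ: N(1) has degrees [4] while N(2) has degrees [3]. Repeating this refinement separates all vertices, so the only automorphism is the identity.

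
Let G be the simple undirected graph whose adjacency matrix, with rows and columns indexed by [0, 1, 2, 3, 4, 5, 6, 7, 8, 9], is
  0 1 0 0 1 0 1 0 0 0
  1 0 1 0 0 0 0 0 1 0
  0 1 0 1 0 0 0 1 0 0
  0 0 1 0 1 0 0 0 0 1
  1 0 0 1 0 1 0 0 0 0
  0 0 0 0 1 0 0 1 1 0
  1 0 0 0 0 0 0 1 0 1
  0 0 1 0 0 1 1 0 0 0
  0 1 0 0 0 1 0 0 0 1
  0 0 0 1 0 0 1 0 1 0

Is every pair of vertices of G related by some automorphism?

G is 3-regular on 10 vertices with no triangles and no 4-cycles (girth 5): this is the Petersen graph. It is a classical fact that the Petersen graph has automorphism group S_5 (order 120), arising from its description as the Kneser graph K(5,2). Under this action every vertex can be carried to every other, so G is vertex-transitive.

Yes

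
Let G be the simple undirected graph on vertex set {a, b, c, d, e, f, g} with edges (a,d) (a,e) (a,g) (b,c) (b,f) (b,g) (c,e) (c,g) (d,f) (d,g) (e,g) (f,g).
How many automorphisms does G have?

12

Vertex g is the unique vertex of degree 6; the remaining 6 vertices each have degree 3 and induce a cycle, so G is the wheel on 7 vertices with hub g. With the hub fixed, the remaining symmetry is that of the rim cycle C_6, giving the dihedral group D_6.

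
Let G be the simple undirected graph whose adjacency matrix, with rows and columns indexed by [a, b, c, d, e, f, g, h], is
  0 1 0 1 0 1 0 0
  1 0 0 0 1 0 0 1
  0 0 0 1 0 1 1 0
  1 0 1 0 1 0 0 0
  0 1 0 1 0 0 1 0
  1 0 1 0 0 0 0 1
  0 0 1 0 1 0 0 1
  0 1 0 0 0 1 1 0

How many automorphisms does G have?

G is 3-regular and bipartite on 2^3 = 8 vertices with girth 4; it is the hypercube graph Q_3. The symmetry group of the 3-cube is the hyperoctahedral group B_3 = Z_2 ≀ S_3, of order 2^3·3! = 48.

48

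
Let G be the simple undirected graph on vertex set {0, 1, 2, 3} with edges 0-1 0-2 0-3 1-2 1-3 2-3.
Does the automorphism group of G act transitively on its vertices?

All 4 vertices are pairwise adjacent: G = K_4. Any permutation of the 4 vertices preserves K_4, so Aut(K_4) = S_4 of order 4! = 24. Under this action every vertex can be carried to every other, so G is vertex-transitive.

Yes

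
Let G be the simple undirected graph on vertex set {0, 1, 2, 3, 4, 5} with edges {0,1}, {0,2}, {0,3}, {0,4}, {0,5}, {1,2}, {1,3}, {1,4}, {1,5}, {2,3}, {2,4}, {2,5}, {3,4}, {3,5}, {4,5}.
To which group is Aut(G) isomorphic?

S_6

All 6 vertices are pairwise adjacent: G = K_6. Any permutation of the 6 vertices preserves K_6, so Aut(K_6) = S_6 of order 6! = 720.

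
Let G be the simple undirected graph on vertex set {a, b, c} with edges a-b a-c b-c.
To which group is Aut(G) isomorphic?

S_3

All 3 vertices are pairwise adjacent: G = K_3. Any permutation of the 3 vertices preserves K_3, so Aut(K_3) = S_3 of order 3! = 6.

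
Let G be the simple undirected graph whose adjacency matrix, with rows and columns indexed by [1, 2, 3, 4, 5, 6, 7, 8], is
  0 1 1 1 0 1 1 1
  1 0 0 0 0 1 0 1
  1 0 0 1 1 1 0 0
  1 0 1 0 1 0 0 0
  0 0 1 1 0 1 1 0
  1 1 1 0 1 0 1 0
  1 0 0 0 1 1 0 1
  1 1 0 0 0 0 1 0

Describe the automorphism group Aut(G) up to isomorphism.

The degree sequence is [6, 3, 4, 3, 4, 5, 4, 3]. Checking the degree-preserving permutations of the vertex set shows that none except the identity preserves every edge, so Aut(G) is trivial.

the trivial group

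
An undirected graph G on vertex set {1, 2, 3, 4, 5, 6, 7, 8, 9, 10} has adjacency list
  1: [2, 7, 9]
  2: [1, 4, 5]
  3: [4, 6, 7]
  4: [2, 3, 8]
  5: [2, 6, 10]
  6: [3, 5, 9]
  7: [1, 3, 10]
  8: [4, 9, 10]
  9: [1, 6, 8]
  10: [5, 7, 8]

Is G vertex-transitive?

G is 3-regular on 10 vertices with no triangles and no 4-cycles (girth 5): this is the Petersen graph. It is a classical fact that the Petersen graph has automorphism group S_5 (order 120), arising from its description as the Kneser graph K(5,2). Under this action every vertex can be carried to every other, so G is vertex-transitive.

Yes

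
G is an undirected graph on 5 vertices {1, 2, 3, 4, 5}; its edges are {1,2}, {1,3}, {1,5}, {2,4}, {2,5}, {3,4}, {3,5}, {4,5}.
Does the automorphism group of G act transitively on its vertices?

No

Vertex 5 is the only vertex of degree 4, so every automorphism fixes it; G is not vertex-transitive.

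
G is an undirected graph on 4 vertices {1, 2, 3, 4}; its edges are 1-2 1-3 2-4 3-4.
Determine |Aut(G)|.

Every vertex has degree 2 and the graph is connected, so G is the 4-cycle C_4. C_4 has 4 rotations and 4 reflections, so Aut(C_4) ≅ D_4 of order 8.

8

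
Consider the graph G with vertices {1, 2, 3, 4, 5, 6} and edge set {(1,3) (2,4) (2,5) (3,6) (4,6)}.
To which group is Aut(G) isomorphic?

the cyclic group of order 2

The degree sequence is [1, 2, 2, 2, 1, 2]; the two degree-1 vertices 1 and 5 are the ends of a path, so G = P_6. The only nontrivial automorphism of a path is the end-to-end reflection, so Aut(G) ≅ Z_2.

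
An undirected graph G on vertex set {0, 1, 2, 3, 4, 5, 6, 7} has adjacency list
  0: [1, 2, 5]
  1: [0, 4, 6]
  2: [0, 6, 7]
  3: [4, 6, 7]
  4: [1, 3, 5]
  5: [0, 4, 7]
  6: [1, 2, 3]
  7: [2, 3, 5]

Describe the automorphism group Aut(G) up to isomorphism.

G is 3-regular and bipartite on 2^3 = 8 vertices with girth 4; it is the hypercube graph Q_3. Aut(Q_3) consists of the signed permutations of the 3 coordinate axes: 3! permutations times 2^3 sign flips, so |Aut| = 2^3·3! = 48.

Z_2^3 ⋊ S_3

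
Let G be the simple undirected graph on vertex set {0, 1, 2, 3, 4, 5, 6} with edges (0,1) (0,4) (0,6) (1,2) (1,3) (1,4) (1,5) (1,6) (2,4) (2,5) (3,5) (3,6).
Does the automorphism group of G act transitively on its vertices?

No

Vertex 1 is the only vertex of degree 6, so every automorphism fixes it; G is not vertex-transitive.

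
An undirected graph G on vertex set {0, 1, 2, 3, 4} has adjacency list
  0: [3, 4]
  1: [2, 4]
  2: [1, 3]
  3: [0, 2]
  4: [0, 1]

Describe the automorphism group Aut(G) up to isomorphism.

G is 2-regular and connected on 5 vertices, i.e. the cycle C_5. The automorphisms of the 5-cycle are exactly the symmetries of a regular 5-gon: the dihedral group D_5, |D_5| = 10.

the dihedral group of order 10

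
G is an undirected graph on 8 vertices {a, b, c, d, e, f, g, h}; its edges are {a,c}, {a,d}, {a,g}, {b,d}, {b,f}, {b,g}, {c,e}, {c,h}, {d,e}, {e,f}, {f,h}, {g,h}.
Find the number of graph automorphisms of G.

G is 3-regular and bipartite on 2^3 = 8 vertices with girth 4; it is the hypercube graph Q_3. The symmetry group of the 3-cube is the hyperoctahedral group B_3 = Z_2 ≀ S_3, of order 2^3·3! = 48.

48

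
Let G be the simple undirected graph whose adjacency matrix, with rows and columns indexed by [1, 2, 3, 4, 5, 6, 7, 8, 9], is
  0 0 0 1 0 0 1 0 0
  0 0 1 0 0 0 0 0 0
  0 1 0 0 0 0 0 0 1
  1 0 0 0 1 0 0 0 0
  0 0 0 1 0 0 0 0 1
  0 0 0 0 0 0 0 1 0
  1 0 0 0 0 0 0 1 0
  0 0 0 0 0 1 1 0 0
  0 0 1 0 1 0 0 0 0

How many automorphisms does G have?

The degree sequence is [2, 1, 2, 2, 2, 1, 2, 2, 2]; the two degree-1 vertices 2 and 6 are the ends of a path, so G = P_9. The only nontrivial automorphism of a path is the end-to-end reflection, so Aut(G) ≅ Z_2.

2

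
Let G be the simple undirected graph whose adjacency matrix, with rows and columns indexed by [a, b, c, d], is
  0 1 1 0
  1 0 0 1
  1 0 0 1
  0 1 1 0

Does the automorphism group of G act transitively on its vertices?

Every vertex has degree 2 and the graph is connected, so G is the 4-cycle C_4. The automorphisms of the 4-cycle are exactly the symmetries of a regular 4-gon: the dihedral group D_4, |D_4| = 8. This group acts transitively on the 4 vertices.

Yes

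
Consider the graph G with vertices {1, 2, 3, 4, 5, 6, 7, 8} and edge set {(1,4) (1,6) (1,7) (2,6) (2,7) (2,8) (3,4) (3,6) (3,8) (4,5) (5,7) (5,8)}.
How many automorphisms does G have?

G is 3-regular and bipartite on 2^3 = 8 vertices with girth 4; it is the hypercube graph Q_3. The symmetry group of the 3-cube is the hyperoctahedral group B_3 = Z_2 ≀ S_3, of order 2^3·3! = 48.

48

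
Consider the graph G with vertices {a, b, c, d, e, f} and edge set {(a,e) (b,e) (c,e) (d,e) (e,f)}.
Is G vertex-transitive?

No

Vertex e is the only vertex of degree 5, so every automorphism fixes it; G is not vertex-transitive.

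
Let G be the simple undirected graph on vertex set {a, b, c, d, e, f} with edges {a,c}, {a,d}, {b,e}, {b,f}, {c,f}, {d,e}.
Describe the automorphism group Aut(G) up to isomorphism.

D_6

Every vertex has degree 2 and the graph is connected, so G is the 6-cycle C_6. C_6 has 6 rotations and 6 reflections, so Aut(C_6) ≅ D_6 of order 12.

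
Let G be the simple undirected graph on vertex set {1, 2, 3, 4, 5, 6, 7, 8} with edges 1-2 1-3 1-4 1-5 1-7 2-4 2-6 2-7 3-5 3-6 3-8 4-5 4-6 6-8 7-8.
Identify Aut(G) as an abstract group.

The degree sequence is [5, 4, 4, 4, 3, 4, 3, 3]. Checking the degree-preserving permutations of the vertex set shows that none except the identity preserves every edge, so Aut(G) is trivial.

the trivial group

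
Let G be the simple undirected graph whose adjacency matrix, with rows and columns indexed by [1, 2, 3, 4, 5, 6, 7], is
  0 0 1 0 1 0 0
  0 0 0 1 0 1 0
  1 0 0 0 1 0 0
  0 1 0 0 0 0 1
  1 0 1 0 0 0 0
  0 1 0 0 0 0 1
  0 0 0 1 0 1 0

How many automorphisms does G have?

G has two connected components, {2, 4, 6, 7} and {1, 3, 5}; each is 2-regular, so G = C_4 ⊔ C_3. The components are non-isomorphic (different sizes), so Aut(G) = Aut(C_3) × Aut(C_4) = D_3 × D_4 of order 6·8 = 48.

48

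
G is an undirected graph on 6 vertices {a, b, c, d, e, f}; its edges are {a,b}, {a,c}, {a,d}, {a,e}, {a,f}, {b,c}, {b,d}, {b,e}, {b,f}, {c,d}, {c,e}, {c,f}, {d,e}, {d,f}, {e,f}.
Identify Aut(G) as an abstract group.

S_6

All 6 vertices are pairwise adjacent: G = K_6. Any permutation of the 6 vertices preserves K_6, so Aut(K_6) = S_6 of order 6! = 720.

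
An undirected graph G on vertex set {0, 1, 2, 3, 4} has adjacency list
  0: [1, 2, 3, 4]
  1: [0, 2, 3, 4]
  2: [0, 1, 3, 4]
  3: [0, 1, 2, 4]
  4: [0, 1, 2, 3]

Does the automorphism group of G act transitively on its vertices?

Yes

Every vertex has degree 4, so G is the complete graph K_5. Every bijection on the vertex set is an automorphism of K_5; hence Aut(K_5) ≅ S_5, order 120. Under this action every vertex can be carried to every other, so G is vertex-transitive.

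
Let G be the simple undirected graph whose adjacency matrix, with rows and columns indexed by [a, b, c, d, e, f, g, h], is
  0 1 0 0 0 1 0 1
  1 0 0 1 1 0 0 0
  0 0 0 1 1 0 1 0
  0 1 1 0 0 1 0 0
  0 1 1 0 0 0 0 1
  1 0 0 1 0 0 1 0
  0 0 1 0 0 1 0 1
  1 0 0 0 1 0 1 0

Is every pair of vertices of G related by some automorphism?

G is 3-regular and bipartite on 2^3 = 8 vertices with girth 4; it is the hypercube graph Q_3. Aut(Q_3) consists of the signed permutations of the 3 coordinate axes: 3! permutations times 2^3 sign flips, so |Aut| = 2^3·3! = 48. This group acts transitively on the 8 vertices.

Yes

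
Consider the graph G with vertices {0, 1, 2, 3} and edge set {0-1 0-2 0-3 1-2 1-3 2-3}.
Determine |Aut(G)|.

24

Every vertex has degree 3, so G is the complete graph K_4. Every bijection on the vertex set is an automorphism of K_4; hence Aut(K_4) ≅ S_4, order 24.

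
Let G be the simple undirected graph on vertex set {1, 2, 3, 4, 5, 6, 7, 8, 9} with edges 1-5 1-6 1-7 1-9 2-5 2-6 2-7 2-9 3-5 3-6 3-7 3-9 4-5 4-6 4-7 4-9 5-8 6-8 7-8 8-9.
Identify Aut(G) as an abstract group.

The vertices split by degree into {5, 6, 7, 9} (degree 5) and {1, 2, 3, 4, 8} (degree 4); every edge runs between the two parts, so G is the complete bipartite graph K_{4,5}. The parts have unequal sizes, so no automorphism swaps them; each part is permuted independently, giving S_4 × S_5 of order 4!·5! = 2880.

S_4 × S_5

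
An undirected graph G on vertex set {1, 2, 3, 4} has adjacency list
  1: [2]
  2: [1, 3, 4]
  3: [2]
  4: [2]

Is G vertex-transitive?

No

Vertex 2 is the only vertex of degree 3, so every automorphism fixes it; G is not vertex-transitive.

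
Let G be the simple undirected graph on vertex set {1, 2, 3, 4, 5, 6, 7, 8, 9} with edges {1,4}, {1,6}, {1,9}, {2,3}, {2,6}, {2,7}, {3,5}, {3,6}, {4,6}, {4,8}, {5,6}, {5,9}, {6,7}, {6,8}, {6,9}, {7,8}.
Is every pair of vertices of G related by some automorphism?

No

Vertex 6 is the only vertex of degree 8, so every automorphism fixes it; G is not vertex-transitive.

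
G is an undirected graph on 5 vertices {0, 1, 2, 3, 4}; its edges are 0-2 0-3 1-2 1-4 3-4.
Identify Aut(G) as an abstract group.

the dihedral group of order 10

G is 2-regular and connected on 5 vertices, i.e. the cycle C_5. The automorphisms of the 5-cycle are exactly the symmetries of a regular 5-gon: the dihedral group D_5, |D_5| = 10.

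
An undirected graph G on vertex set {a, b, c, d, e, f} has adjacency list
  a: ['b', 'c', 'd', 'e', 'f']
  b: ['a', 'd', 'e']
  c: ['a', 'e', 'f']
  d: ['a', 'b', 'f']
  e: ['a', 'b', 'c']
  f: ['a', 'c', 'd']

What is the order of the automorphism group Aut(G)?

Vertex a is the unique vertex of degree 5; the remaining 5 vertices each have degree 3 and induce a cycle, so G is the wheel on 6 vertices with hub a. Every automorphism fixes the hub and acts on the rim 5-cycle, so Aut(G) ≅ Aut(C_5) = D_5 of order 10.

10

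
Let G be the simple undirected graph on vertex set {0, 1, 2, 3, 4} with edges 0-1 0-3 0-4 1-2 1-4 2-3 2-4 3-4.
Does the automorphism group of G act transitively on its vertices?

Vertex 4 is the only vertex of degree 4, so every automorphism fixes it; G is not vertex-transitive.

No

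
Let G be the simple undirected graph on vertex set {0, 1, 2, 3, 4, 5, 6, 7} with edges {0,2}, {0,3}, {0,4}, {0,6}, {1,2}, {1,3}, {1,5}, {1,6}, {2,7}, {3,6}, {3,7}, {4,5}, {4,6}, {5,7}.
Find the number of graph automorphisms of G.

The degree sequence is [4, 4, 3, 4, 3, 3, 4, 3]. Checking the degree-preserving permutations of the vertex set shows that none except the identity preserves every edge, so Aut(G) is trivial.

1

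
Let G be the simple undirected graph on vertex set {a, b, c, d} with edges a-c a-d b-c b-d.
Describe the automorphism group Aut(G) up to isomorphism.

(S_2 × S_2) ⋊ Z_2

G is 2-regular and bipartite with parts {c, d} and {a, b} (each part is independent and every cross-pair is an edge), so G = K_{2,2}. Aut(K_{2,2}) is the wreath product S_2 ≀ Z_2: permute within each part, then optionally swap the parts; |Aut| = 2·(2!)² = 8.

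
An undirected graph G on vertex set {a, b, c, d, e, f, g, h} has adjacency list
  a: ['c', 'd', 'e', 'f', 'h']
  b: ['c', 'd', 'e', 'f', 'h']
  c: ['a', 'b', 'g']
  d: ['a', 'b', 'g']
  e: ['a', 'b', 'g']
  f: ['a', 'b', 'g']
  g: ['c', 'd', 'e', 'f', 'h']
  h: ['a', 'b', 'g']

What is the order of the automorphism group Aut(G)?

The vertices split by degree into {a, b, g} (degree 5) and {c, d, e, f, h} (degree 3); every edge runs between the two parts, so G is the complete bipartite graph K_{3,5}. The parts have unequal sizes, so no automorphism swaps them; each part is permuted independently, giving S_3 × S_5 of order 3!·5! = 720.

720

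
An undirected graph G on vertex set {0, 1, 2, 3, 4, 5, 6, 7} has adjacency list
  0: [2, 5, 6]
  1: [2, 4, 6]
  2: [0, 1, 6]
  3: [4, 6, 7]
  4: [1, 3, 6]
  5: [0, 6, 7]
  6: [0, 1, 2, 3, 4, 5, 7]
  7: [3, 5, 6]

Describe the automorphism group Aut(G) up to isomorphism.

Vertex 6 is the unique vertex of degree 7; the remaining 7 vertices each have degree 3 and induce a cycle, so G is the wheel on 8 vertices with hub 6. With the hub fixed, the remaining symmetry is that of the rim cycle C_7, giving the dihedral group D_7.

the dihedral group of order 14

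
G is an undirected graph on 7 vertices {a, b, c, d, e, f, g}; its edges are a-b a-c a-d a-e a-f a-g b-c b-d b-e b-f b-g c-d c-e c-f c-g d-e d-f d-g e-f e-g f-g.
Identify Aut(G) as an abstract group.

S_7

All 7 vertices are pairwise adjacent: G = K_7. Every bijection on the vertex set is an automorphism of K_7; hence Aut(K_7) ≅ S_7, order 5040.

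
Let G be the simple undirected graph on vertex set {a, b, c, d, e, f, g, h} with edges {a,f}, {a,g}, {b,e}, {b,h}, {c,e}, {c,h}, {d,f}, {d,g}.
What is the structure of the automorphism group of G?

G has two connected components, {b, c, e, h} and {a, d, f, g}; each is 2-regular, so G = C_4 ⊔ C_4. With two isomorphic components, Aut(G) = Aut(C_4) ≀ S_2 = (D_4 × D_4) ⋊ Z_2: permute each cycle by D_4, then optionally swap the two cycles. Order 2·(2·4)² = 128.

(D_4 × D_4) ⋊ Z_2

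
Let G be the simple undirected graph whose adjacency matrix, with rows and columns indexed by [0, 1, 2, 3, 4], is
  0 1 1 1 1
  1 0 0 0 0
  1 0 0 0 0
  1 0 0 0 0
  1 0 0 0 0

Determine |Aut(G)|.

Vertex 0 has degree 4 and every other vertex has degree 1, so G is the star K_{1,4} with centre 0. Any automorphism fixes the centre and permutes the 4 leaves freely, so Aut(G) ≅ S_4 of order 4! = 24.

24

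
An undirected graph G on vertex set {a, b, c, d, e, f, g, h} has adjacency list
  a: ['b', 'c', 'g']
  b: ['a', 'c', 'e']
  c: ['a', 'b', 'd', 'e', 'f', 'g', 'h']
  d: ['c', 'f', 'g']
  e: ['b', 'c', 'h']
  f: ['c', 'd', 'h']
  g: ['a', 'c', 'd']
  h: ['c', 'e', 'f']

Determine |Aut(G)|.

14

Vertex c is the unique vertex of degree 7; the remaining 7 vertices each have degree 3 and induce a cycle, so G is the wheel on 8 vertices with hub c. Every automorphism fixes the hub and acts on the rim 7-cycle, so Aut(G) ≅ Aut(C_7) = D_7 of order 14.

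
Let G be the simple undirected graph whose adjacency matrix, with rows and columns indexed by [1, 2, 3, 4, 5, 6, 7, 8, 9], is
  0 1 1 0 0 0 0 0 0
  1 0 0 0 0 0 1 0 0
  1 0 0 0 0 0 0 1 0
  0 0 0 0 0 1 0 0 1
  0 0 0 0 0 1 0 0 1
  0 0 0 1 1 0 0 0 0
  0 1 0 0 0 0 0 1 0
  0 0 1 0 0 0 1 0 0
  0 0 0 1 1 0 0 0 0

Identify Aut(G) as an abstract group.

D_5 × D_4

G has two connected components, {1, 2, 3, 7, 8} and {4, 5, 6, 9}; each is 2-regular, so G = C_5 ⊔ C_4. The components are non-isomorphic (different sizes), so Aut(G) = Aut(C_5) × Aut(C_4) = D_5 × D_4 of order 10·8 = 80.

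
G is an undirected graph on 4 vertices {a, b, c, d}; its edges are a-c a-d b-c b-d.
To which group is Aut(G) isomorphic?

G is 2-regular and bipartite on 2^2 = 4 vertices with girth 4; it is the hypercube graph Q_2. Aut(Q_2) consists of the signed permutations of the 2 coordinate axes: 2! permutations times 2^2 sign flips, so |Aut| = 2^2·2! = 8.

the dihedral group of order 8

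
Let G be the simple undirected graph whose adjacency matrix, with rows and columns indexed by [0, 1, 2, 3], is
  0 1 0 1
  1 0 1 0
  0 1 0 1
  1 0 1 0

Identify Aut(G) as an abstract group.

Every vertex has degree 2 and the graph is connected, so G is the 4-cycle C_4. C_4 has 4 rotations and 4 reflections, so Aut(C_4) ≅ D_4 of order 8.

D_4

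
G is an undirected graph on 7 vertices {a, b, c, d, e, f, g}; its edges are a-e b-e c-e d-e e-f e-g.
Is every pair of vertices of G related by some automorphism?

Vertex e is the only vertex of degree 6, so every automorphism fixes it; G is not vertex-transitive.

No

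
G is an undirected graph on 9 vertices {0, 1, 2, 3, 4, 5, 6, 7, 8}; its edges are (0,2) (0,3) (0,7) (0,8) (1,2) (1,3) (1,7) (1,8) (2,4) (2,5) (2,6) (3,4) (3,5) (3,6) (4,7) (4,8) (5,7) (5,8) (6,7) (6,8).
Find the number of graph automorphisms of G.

2880

The vertices split by degree into {2, 3, 7, 8} (degree 5) and {0, 1, 4, 5, 6} (degree 4); every edge runs between the two parts, so G is the complete bipartite graph K_{4,5}. Automorphisms preserve the bipartition setwise (since the parts differ in size) and act as S_4 × S_5 within it; |Aut| = 2880.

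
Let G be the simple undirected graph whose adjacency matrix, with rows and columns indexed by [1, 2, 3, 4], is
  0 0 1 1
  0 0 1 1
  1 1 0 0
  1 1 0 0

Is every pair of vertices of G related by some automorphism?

Yes

G is 2-regular and bipartite on 2^2 = 4 vertices with girth 4; it is the hypercube graph Q_2. The symmetry group of the 2-cube is the hyperoctahedral group B_2 = Z_2 ≀ S_2, of order 2^2·2! = 8. Under this action every vertex can be carried to every other, so G is vertex-transitive.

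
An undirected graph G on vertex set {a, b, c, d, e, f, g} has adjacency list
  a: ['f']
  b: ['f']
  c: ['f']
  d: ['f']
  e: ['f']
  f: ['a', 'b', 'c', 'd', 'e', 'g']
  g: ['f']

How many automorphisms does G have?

Vertex f has degree 6 and every other vertex has degree 1, so G is the star K_{1,6} with centre f. The 6 leaves are pairwise interchangeable while the centre is fixed, giving Aut(G) = S_6.

720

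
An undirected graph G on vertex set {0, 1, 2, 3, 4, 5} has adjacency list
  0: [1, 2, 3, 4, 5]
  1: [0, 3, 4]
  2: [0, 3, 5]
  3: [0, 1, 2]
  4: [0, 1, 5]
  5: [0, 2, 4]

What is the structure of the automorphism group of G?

Vertex 0 is the unique vertex of degree 5; the remaining 5 vertices each have degree 3 and induce a cycle, so G is the wheel on 6 vertices with hub 0. Every automorphism fixes the hub and acts on the rim 5-cycle, so Aut(G) ≅ Aut(C_5) = D_5 of order 10.

the dihedral group of order 10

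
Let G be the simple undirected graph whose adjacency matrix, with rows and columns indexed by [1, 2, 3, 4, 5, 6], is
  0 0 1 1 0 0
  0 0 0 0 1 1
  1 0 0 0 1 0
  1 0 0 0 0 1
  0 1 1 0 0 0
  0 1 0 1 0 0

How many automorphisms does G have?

12

Every vertex has degree 2 and the graph is connected, so G is the 6-cycle C_6. C_6 has 6 rotations and 6 reflections, so Aut(C_6) ≅ D_6 of order 12.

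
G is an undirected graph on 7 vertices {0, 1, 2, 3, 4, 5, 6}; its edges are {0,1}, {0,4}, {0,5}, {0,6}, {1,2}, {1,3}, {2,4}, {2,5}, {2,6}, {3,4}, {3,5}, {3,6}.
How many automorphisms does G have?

The vertices split by degree into {0, 2, 3} (degree 4) and {1, 4, 5, 6} (degree 3); every edge runs between the two parts, so G is the complete bipartite graph K_{3,4}. The parts have unequal sizes, so no automorphism swaps them; each part is permuted independently, giving S_4 × S_3 of order 4!·3! = 144.

144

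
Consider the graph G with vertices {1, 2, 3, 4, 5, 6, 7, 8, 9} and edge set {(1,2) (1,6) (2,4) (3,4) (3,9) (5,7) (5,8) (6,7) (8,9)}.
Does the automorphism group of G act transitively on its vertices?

Every vertex has degree 2 and the graph is connected, so G is the 9-cycle C_9. The automorphisms of the 9-cycle are exactly the symmetries of a regular 9-gon: the dihedral group D_9, |D_9| = 18. This group acts transitively on the 9 vertices.

Yes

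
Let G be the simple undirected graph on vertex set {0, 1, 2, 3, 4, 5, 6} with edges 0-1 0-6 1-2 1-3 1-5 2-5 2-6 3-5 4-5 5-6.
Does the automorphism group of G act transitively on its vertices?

No

Vertex 1 is the only vertex of degree 4, so every automorphism fixes it; G is not vertex-transitive.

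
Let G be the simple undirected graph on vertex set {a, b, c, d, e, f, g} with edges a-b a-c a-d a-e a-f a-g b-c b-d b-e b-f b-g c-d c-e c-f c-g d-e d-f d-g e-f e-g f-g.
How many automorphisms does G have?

5040

Every vertex has degree 6, so G is the complete graph K_7. Every bijection on the vertex set is an automorphism of K_7; hence Aut(K_7) ≅ S_7, order 5040.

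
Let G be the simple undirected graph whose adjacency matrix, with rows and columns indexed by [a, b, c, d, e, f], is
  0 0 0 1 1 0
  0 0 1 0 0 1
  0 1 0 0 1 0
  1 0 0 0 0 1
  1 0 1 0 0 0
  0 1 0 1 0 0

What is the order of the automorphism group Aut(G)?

G is 2-regular and connected on 6 vertices, i.e. the cycle C_6. C_6 has 6 rotations and 6 reflections, so Aut(C_6) ≅ D_6 of order 12.

12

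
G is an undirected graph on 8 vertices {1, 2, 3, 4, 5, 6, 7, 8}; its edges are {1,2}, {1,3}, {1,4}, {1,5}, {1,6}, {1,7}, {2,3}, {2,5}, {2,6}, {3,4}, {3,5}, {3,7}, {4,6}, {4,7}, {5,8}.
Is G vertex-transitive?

No

Vertex 1 is the only vertex of degree 6, so every automorphism fixes it; G is not vertex-transitive.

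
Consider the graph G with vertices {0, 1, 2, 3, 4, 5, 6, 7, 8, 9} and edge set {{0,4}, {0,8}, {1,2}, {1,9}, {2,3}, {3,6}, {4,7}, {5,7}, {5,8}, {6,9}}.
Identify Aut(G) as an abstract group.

D_5 ≀ Z_2

G has two connected components, {0, 4, 5, 7, 8} and {1, 2, 3, 6, 9}; each is 2-regular, so G = C_5 ⊔ C_5. With two isomorphic components, Aut(G) = Aut(C_5) ≀ S_2 = (D_5 × D_5) ⋊ Z_2: permute each cycle by D_5, then optionally swap the two cycles. Order 2·(2·5)² = 200.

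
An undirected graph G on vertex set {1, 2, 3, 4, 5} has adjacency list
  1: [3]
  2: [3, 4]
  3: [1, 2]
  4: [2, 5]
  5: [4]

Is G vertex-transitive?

Automorphisms preserve degree, but G has vertices of degree 1 and vertices of degree 2; no automorphism maps one to the other, so G is not vertex-transitive.

No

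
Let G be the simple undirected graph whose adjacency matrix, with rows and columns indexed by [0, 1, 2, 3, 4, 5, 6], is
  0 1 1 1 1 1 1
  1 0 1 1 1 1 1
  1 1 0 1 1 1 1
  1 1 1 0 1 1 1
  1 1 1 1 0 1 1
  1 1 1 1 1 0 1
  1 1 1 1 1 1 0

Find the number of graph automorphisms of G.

Every vertex has degree 6, so G is the complete graph K_7. Any permutation of the 7 vertices preserves K_7, so Aut(K_7) = S_7 of order 7! = 5040.

5040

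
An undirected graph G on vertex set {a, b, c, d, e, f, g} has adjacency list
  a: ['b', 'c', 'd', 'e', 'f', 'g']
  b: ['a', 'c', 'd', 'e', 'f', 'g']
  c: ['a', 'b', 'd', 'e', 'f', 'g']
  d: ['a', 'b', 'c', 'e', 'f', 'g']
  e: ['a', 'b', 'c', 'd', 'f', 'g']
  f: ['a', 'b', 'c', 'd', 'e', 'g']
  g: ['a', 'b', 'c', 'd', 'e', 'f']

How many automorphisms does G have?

Every vertex has degree 6, so G is the complete graph K_7. Every bijection on the vertex set is an automorphism of K_7; hence Aut(K_7) ≅ S_7, order 5040.

5040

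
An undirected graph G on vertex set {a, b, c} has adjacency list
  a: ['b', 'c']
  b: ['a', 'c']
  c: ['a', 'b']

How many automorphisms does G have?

6

Every vertex has degree 2, so G is the complete graph K_3. Any permutation of the 3 vertices preserves K_3, so Aut(K_3) = S_3 of order 3! = 6.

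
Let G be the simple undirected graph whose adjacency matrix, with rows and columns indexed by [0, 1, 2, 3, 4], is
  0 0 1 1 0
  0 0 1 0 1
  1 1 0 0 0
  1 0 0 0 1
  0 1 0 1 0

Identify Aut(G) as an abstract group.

the dihedral group of order 10

G is 2-regular and connected on 5 vertices, i.e. the cycle C_5. C_5 has 5 rotations and 5 reflections, so Aut(C_5) ≅ D_5 of order 10.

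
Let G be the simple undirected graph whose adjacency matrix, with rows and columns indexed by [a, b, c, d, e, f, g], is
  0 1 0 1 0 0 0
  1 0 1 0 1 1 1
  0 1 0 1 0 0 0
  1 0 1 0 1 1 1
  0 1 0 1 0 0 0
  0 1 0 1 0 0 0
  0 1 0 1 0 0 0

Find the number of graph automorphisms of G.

The vertices split by degree into {b, d} (degree 5) and {a, c, e, f, g} (degree 2); every edge runs between the two parts, so G is the complete bipartite graph K_{2,5}. Automorphisms preserve the bipartition setwise (since the parts differ in size) and act as S_2 × S_5 within it; |Aut| = 240.

240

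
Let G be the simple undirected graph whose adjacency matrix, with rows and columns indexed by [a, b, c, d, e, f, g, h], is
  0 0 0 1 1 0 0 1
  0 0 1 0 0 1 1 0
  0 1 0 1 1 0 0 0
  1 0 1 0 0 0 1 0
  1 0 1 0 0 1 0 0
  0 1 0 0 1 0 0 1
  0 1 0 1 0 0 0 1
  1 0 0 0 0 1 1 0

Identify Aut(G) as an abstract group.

G is 3-regular and bipartite on 2^3 = 8 vertices with girth 4; it is the hypercube graph Q_3. Aut(Q_3) consists of the signed permutations of the 3 coordinate axes: 3! permutations times 2^3 sign flips, so |Aut| = 2^3·3! = 48.

the hyperoctahedral group B_3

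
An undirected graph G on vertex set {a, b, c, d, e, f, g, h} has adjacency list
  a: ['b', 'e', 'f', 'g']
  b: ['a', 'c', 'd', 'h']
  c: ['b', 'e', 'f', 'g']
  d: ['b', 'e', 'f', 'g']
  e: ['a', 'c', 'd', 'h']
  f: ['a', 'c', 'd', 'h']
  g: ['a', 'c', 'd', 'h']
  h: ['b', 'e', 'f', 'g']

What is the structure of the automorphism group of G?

S_4 ≀ Z_2

G is 4-regular and bipartite with parts {b, e, f, g} and {a, c, d, h} (each part is independent and every cross-pair is an edge), so G = K_{4,4}. Aut(K_{4,4}) is the wreath product S_4 ≀ Z_2: permute within each part, then optionally swap the parts; |Aut| = 2·(4!)² = 1152.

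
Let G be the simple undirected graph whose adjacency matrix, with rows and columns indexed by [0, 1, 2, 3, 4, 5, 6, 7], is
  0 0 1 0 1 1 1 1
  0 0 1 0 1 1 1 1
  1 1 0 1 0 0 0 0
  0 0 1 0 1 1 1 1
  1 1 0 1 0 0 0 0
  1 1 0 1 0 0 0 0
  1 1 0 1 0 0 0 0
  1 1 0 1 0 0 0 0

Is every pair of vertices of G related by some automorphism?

No

Automorphisms preserve degree, but G has vertices of degree 3 and vertices of degree 5; no automorphism maps one to the other, so G is not vertex-transitive.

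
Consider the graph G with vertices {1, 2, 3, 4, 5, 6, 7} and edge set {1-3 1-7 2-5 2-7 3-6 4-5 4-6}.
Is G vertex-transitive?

Yes

Every vertex has degree 2 and the graph is connected, so G is the 7-cycle C_7. C_7 has 7 rotations and 7 reflections, so Aut(C_7) ≅ D_7 of order 14. This group acts transitively on the 7 vertices.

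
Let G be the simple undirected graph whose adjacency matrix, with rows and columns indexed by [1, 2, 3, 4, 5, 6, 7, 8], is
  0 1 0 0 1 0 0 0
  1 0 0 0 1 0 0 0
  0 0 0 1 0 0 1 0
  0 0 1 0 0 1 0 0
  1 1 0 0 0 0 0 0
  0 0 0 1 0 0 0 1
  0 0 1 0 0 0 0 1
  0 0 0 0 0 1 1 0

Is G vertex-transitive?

No

G has two connected components, {3, 4, 6, 7, 8} and {1, 2, 5}; each is 2-regular, so G = C_5 ⊔ C_3. The orbit of 1 under Aut(G) is {1, 2, 5}, which does not contain 3, so G is not vertex-transitive.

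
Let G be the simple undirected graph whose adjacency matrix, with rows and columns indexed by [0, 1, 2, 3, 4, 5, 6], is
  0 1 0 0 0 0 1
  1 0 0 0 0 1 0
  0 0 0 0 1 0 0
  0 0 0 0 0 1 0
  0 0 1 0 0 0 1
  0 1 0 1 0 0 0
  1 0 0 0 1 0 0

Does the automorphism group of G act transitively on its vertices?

Automorphisms preserve degree, but G has vertices of degree 1 and vertices of degree 2; no automorphism maps one to the other, so G is not vertex-transitive.

No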